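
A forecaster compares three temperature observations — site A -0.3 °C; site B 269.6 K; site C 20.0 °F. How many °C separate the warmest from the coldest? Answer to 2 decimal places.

6.37 °C

site B: 269.6 K = -3.550 °C.
site C: 20.0 °F = -6.667 °C.
Spread: (-0.300) − (-6.667) = 6.367 °C.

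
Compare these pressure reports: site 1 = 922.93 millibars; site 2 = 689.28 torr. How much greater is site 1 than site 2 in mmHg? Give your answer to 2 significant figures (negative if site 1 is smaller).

site 1: 922.93 mb = 692.254 mmHg.
Difference: 692.254 − 689.280 = 3.0 mmHg.

3.0 mmHg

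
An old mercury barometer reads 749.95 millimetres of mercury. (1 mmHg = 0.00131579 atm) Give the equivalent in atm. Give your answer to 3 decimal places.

0.987 atm

1 mmHg = 0.00131579 atm, so 749.95 × 0.00131579 = 0.987 atm.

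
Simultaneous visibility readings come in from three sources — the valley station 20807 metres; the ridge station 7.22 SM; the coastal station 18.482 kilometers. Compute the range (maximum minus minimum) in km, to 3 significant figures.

the valley station: 20807 m = 20.8070 km.
the ridge station: 7.22 SM = 11.6195 km.
Spread: 20.8070 − 11.6195 = 9.19 km.

9.19 km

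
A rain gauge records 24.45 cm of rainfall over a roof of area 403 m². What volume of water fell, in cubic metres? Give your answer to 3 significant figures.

Depth: 24.45 cm × 10 = 244.5 mm.
1 mm over 1 m² is 1 L, so volume = 244.5 × 403 = 98533.5 L = 98.5 m³.

98.5 cubic metres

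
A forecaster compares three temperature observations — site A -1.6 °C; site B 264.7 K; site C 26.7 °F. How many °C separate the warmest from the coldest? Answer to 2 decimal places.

6.85 °C

site B: 264.7 K = -8.450 °C.
site C: 26.7 °F = -2.944 °C.
Spread: (-1.600) − (-8.450) = 6.850 °C.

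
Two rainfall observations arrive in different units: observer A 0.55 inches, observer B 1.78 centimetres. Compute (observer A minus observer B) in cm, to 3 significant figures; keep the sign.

-0.383 cm

observer A: 0.55 in = 1.39700 cm.
Difference: 1.39700 − 1.78000 = -0.383 cm.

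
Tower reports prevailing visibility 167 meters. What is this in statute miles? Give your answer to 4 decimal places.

1 m = 0.000621371 SM, so 167 × 0.000621371 = 0.1038 SM.

0.1038 SM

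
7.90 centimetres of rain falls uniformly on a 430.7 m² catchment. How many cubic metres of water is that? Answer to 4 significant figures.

Depth: 7.90 cm × 10 = 79 mm.
1 mm over 1 m² is 1 L, so volume = 79 × 430.7 = 34025.3 L = 34.03 m³.

34.03 cubic metres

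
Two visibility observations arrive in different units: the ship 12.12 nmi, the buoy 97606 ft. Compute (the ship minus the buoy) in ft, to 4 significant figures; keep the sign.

the ship: 12.12 nmi = 73642.52 ft.
Difference: 73642.52 − 97606.00 = -23960 ft.

-23960 ft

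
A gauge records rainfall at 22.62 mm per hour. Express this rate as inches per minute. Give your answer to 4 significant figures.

0.01484 in/minute

22.62 mm/hour × 0.0393701 in/mm × 0.0166667 hour/minute = 0.01484 in/minute.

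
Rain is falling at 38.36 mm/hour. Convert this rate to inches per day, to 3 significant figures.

38.36 mm/hour × 0.0393701 in/mm × 24 hour/day = 36.2 in/day.

36.2 in/day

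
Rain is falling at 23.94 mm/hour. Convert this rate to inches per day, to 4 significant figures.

23.94 mm/hour × 0.0393701 in/mm × 24 hour/day = 22.62 in/day.

22.62 in/day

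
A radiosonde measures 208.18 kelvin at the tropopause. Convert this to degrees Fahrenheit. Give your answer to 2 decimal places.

First to °C: -64.97 °C.
Then to °F: -84.95 °F.

-84.95 °F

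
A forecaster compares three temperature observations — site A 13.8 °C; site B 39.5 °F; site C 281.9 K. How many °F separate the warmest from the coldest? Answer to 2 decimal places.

17.34 °F

site B: 39.5 °F = 4.167 °C.
site C: 281.9 K = 8.750 °C.
Spread: 13.800 − 4.167 = 9.633 °C = 17.34 °F.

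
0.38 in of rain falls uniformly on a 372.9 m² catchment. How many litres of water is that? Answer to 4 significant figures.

Depth: 0.38 in × 25.4 = 9.652 mm.
1 mm over 1 m² is 1 L, so volume = 9.652 × 372.9 = 3599.2308 L ≈ 3599 L.

3599 litres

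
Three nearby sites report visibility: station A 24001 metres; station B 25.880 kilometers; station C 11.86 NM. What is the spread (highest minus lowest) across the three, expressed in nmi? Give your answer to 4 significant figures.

station A: 24001 m = 12.95950 nmi.
station B: 25.880 km = 13.97408 nmi.
Spread: 13.97408 − 11.86000 = 2.114 nmi.

2.114 nmi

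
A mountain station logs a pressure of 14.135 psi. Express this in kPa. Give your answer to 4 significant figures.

97.46 kPa

1 psi = 6.89476 kPa, so 14.135 × 6.89476 = 97.46 kPa.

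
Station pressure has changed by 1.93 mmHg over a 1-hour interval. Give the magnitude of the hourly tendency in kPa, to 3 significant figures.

1.93 mmHg / 1 h × 0.133322 kPa/mmHg = 0.257 kPa/h.

0.257 kPa per hour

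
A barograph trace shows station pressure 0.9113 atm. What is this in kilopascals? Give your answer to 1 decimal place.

92.3 kPa

1 atm = 101.325 kPa, so 0.9113 × 101.325 = 92.3 kPa.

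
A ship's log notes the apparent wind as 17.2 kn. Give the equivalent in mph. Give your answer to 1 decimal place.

1 kt = 1.15078 mph, so 17.2 × 1.15078 = 19.8 mph.

19.8 mph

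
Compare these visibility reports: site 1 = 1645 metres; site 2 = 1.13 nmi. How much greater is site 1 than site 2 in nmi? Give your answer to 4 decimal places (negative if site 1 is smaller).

site 1: 1645 m = 0.888229 nmi.
Difference: 0.888229 − 1.130000 = -0.2418 nmi.

-0.2418 nmi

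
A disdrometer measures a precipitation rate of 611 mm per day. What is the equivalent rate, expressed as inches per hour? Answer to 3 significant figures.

1.00 in/hour

611 mm/day × 0.0393701 in/mm × 0.0416667 day/hour = 1.00 in/hour.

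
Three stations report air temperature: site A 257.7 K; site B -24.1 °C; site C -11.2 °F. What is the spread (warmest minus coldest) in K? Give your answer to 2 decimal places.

8.65 K

site A: 257.7 K = -15.450 °C.
site C: -11.2 °F = -24.000 °C.
Spread: (-15.450) − (-24.100) = 8.650 °C.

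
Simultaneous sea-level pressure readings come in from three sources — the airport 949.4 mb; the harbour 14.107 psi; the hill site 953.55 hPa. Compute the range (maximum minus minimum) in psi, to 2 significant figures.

the airport: 949.4 mb = 13.7699 psi.
the hill site: 953.55 hPa = 13.8301 psi.
Spread: 14.1070 − 13.7699 = 0.34 psi.

0.34 psi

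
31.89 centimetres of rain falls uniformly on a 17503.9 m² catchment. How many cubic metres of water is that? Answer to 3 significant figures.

Depth: 31.89 cm × 10 = 318.9 mm.
1 mm over 1 m² is 1 L, so volume = 318.9 × 17503.9 = 5581993.7 L = 5580 m³.

5580 cubic metres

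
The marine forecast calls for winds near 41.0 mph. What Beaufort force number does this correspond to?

41.0 mph = 18.3 m/s, which is Beaufort 8 (gale, 17.2–20.7 m/s).

Beaufort force 8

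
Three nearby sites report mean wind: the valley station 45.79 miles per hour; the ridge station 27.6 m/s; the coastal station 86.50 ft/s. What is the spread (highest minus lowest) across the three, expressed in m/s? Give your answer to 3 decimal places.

the valley station: 45.79 mph = 20.46996 m/s.
the coastal station: 86.50 ft/s = 26.36520 m/s.
Spread: 27.60000 − 20.46996 = 7.130 m/s.

7.130 m/s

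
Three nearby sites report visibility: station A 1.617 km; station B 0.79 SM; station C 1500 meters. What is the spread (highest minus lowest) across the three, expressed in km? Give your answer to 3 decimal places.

0.346 km

station B: 0.79 SM = 1.27138 km.
station C: 1500 m = 1.50000 km.
Spread: 1.61700 − 1.27138 = 0.346 km.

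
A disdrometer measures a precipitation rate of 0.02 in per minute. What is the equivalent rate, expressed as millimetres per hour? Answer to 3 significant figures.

0.02 in/minute × 25.4 mm/in × 60 minute/hour = 30.5 mm/hour.

30.5 mm/hour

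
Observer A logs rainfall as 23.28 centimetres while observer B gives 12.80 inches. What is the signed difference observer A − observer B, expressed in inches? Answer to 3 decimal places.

observer A: 23.28 cm = 9.16535 in.
Difference: 9.16535 − 12.80000 = -3.635 in.

-3.635 in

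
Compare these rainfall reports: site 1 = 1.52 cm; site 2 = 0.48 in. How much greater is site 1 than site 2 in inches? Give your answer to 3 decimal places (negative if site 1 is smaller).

0.118 in

site 1: 1.52 cm = 0.59843 in.
Difference: 0.59843 − 0.48000 = 0.118 in.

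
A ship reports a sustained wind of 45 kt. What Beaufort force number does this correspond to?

45 kt lies in the Beaufort 9 band (strong gale, 41–47 kt).

Beaufort force 9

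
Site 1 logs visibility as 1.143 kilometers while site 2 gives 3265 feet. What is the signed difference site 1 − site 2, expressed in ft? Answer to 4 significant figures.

485.0 ft

site 1: 1.143 km = 3750.000 ft.
Difference: 3750.000 − 3265.000 = 485.0 ft.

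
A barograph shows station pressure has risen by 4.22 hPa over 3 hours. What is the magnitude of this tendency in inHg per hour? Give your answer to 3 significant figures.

4.22 hPa / 3 h × 0.02953 inHg/hPa = 0.0415 inHg/h.

0.0415 inHg per hour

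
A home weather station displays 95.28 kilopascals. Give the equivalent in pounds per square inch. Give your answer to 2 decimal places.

13.82 psi

1 kPa = 0.145038 psi, so 95.28 × 0.145038 = 13.82 psi.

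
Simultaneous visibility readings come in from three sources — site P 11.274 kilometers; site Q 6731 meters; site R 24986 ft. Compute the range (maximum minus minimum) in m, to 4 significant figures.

site P: 11.274 km = 11274.00 m.
site R: 24986 ft = 7615.73 m.
Spread: 11274.00 − 6731.00 = 4543 m.

4543 m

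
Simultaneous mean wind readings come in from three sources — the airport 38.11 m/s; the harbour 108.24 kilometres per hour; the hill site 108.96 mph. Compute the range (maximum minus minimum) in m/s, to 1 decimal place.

the harbour: 108.24 km/h = 30.067 m/s.
the hill site: 108.96 mph = 48.709 m/s.
Spread: 48.709 − 30.067 = 18.6 m/s.

18.6 m/s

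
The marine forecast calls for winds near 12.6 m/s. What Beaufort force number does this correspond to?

Beaufort force 6

12.6 m/s lies in the Beaufort 6 band (strong breeze, 10.8–13.8 m/s).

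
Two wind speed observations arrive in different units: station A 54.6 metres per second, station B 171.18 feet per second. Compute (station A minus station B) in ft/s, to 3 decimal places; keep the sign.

7.954 ft/s

station A: 54.6 m/s = 179.13386 ft/s.
Difference: 179.13386 − 171.18000 = 7.954 ft/s.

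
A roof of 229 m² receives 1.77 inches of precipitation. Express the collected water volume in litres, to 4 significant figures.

10300 litres

Depth: 1.77 in × 25.4 = 44.958 mm.
1 mm over 1 m² is 1 L, so volume = 44.958 × 229 = 10295.382 L ≈ 10300 L.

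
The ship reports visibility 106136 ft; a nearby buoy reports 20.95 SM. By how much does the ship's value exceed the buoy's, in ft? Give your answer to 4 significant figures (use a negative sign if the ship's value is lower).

the buoy: 20.95 SM = 110616.00 ft.
Difference: 106136.00 − 110616.00 = -4480 ft.

-4480 ft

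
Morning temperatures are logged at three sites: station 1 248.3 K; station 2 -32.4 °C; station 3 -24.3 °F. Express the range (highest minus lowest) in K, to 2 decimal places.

station 1: 248.3 K = -24.850 °C.
station 3: -24.3 °F = -31.278 °C.
Spread: (-24.850) − (-32.400) = 7.550 °C.

7.55 K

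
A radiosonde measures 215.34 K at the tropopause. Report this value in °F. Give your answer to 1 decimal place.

First to °C: -57.81 °C.
Then to °F: -72.1 °F.

-72.1 °F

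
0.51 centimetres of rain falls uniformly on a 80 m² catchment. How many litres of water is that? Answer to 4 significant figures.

408.0 litres

Depth: 0.51 cm × 10 = 5.1 mm.
1 mm over 1 m² is 1 L, so volume = 5.1 × 80 = 408 L ≈ 408.0 L.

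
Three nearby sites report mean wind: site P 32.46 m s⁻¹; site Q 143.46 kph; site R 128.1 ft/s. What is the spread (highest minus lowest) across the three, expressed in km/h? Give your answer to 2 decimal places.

site P: 32.46 m/s = 116.8560 km/h.
site R: 128.1 ft/s = 140.5616 km/h.
Spread: 143.4600 − 116.8560 = 26.60 km/h.

26.60 km/h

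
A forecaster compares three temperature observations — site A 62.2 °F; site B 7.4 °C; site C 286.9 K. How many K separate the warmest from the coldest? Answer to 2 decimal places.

site A: 62.2 °F = 16.778 °C.
site C: 286.9 K = 13.750 °C.
Spread: 16.778 − 7.400 = 9.378 °C.

9.38 K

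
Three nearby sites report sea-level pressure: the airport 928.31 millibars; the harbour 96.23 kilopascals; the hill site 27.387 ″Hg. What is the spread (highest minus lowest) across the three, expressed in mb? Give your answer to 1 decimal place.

34.9 mb

the harbour: 96.23 kPa = 962.300 mb.
the hill site: 27.387 inHg = 927.430 mb.
Spread: 962.300 − 927.430 = 34.9 mb.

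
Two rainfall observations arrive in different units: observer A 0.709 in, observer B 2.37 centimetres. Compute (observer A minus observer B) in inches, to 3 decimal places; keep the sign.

observer B: 2.37 cm = 0.93307 in.
Difference: 0.70900 − 0.93307 = -0.224 in.

-0.224 in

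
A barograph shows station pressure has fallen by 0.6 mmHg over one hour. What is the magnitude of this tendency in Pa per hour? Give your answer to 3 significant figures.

80.0 Pa per hour

0.6 mmHg / 1 h × 133.322 Pa/mmHg = 80.0 Pa/h.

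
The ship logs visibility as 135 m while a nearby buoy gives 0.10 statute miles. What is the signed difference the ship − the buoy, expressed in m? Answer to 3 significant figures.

-25.9 m

the buoy: 0.10 SM = 160.934 m.
Difference: 135.000 − 160.934 = -25.9 m.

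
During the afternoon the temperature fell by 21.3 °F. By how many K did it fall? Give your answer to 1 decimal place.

For a temperature change the 32° offset cancels: ΔK = 21.3 × 0.5556 = 11.8 K.

11.8 K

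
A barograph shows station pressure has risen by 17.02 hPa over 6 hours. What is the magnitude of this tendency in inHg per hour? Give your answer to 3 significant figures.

17.02 hPa / 6 h × 0.02953 inHg/hPa = 0.0838 inHg/h.

0.0838 inHg per hour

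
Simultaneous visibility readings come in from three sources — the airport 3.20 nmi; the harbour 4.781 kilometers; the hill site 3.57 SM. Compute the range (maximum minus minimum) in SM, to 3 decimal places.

the airport: 3.20 nmi = 3.68249 SM.
the harbour: 4.781 km = 2.97078 SM.
Spread: 3.68249 − 2.97078 = 0.712 SM.

0.712 SM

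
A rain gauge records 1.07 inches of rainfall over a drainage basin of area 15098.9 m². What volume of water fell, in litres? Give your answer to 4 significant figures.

Depth: 1.07 in × 25.4 = 27.178 mm.
1 mm over 1 m² is 1 L, so volume = 27.178 × 15098.9 = 410357.9 L ≈ 410400 L.

410400 litres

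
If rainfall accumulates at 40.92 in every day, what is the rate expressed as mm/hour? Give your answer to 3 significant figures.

40.92 in/day × 25.4 mm/in × 0.0416667 day/hour = 43.3 mm/hour.

43.3 mm/hour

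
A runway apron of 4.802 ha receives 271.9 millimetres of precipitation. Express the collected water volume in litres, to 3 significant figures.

Area: 4.802 ha = 48020 m².
1 mm over 1 m² is 1 L, so volume = 271.9 × 48020 = 13056638 L ≈ 13100000 L.

13100000 litres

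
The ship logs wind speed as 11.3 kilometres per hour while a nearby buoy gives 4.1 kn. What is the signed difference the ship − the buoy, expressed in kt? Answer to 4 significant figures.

2.002 kt

the ship: 11.3 km/h = 6.10151 kt.
Difference: 6.10151 − 4.10000 = 2.002 kt.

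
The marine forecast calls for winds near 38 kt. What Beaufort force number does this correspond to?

38 kt lies in the Beaufort 8 band (gale, 34–40 kt).

Beaufort force 8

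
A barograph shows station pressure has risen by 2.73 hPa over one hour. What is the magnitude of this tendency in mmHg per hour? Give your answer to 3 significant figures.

2.73 hPa / 1 h × 0.750062 mmHg/hPa = 2.05 mmHg/h.

2.05 mmHg per hour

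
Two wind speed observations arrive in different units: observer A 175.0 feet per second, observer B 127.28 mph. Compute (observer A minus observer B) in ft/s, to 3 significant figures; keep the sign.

-11.7 ft/s

observer B: 127.28 mph = 186.677 ft/s.
Difference: 175.000 − 186.677 = -11.7 ft/s.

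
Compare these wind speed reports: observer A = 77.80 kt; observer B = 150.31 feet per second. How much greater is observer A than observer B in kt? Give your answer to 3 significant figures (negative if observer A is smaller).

observer B: 150.31 ft/s = 89.056 kt.
Difference: 77.800 − 89.056 = -11.3 kt.

-11.3 kt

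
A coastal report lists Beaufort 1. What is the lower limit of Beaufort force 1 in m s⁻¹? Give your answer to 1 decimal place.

Beaufort 1 (light air) spans 0.3–1.5 m/s.

0.3 m/s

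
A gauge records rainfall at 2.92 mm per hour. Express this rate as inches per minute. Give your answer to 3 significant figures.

0.00192 in/minute

2.92 mm/hour × 0.0393701 in/mm × 0.0166667 hour/minute = 0.00192 in/minute.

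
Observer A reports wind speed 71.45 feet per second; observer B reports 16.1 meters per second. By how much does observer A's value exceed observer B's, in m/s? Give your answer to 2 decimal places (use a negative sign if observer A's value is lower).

observer A: 71.45 ft/s = 21.7780 m/s.
Difference: 21.7780 − 16.1000 = 5.68 m/s.

5.68 m/s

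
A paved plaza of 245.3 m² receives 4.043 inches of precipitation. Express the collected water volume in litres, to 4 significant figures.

Depth: 4.043 in × 25.4 = 102.6922 mm.
1 mm over 1 m² is 1 L, so volume = 102.6922 × 245.3 = 25190.397 L ≈ 25190 L.

25190 litres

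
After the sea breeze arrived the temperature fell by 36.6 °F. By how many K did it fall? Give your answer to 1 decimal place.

20.3 K

Converting a difference, only the 9/5 scale factor applies: ΔK = 36.6 × 0.5556 = 20.3 K.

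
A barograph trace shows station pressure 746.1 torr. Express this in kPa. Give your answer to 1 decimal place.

1 mmHg = 0.133322 kPa, so 746.1 × 0.133322 = 99.5 kPa.

99.5 kPa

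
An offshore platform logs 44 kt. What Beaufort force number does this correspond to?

Beaufort force 9

44 kt lies in the Beaufort 9 band (strong gale, 41–47 kt).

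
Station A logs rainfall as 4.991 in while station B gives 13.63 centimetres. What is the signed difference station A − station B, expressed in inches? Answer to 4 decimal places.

station B: 13.63 cm = 5.366142 in.
Difference: 4.991000 − 5.366142 = -0.3751 in.

-0.3751 in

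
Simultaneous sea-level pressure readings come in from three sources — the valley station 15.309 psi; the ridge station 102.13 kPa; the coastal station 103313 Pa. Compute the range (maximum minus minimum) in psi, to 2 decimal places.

the ridge station: 102.13 kPa = 14.8127 psi.
the coastal station: 103313 Pa = 14.9843 psi.
Spread: 15.3090 − 14.8127 = 0.50 psi.

0.50 psi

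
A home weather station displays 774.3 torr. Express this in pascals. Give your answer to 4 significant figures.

1 mmHg = 133.322 Pa, so 774.3 × 133.322 = 103200 Pa.

103200 Pa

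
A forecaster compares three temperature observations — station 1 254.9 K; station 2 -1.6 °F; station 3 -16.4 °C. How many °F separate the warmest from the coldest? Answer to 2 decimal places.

station 1: 254.9 K = -18.250 °C.
station 2: -1.6 °F = -18.667 °C.
Spread: (-16.400) − (-18.667) = 2.267 °C = 4.08 °F.

4.08 °F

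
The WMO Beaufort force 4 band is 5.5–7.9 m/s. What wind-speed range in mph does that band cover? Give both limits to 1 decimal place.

5.5–7.9 m/s × 2.237 = 12.3–17.7 mph.

12.3 to 17.7 mph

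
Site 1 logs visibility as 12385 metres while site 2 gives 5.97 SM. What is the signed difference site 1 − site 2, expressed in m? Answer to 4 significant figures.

site 2: 5.97 SM = 9607.78 m.
Difference: 12385.00 − 9607.78 = 2777 m.

2777 m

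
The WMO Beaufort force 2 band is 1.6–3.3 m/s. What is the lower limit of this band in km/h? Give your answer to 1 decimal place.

1.6–3.3 m/s × 3.6 = 5.8–11.9 km/h.

5.8 km/h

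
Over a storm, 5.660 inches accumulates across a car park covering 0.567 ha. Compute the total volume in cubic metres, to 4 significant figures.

Depth: 5.660 in × 25.4 = 143.764 mm.
Area: 0.567 ha = 5670 m².
1 mm over 1 m² is 1 L, so volume = 143.764 × 5670 = 815141.88 L = 815.1 m³.

815.1 cubic metres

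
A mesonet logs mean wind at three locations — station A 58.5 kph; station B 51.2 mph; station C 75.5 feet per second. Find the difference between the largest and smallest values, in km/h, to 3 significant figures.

24.3 km/h

station B: 51.2 mph = 82.398 km/h.
station C: 75.5 ft/s = 82.845 km/h.
Spread: 82.845 − 58.500 = 24.3 km/h.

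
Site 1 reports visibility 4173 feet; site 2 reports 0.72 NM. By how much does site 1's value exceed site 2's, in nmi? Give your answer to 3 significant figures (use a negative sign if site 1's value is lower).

site 1: 4173 ft = 0.686787 nmi.
Difference: 0.686787 − 0.720000 = -0.0332 nmi.

-0.0332 nmi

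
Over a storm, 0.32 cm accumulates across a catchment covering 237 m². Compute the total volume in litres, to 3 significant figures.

Depth: 0.32 cm × 10 = 3.2 mm.
1 mm over 1 m² is 1 L, so volume = 3.2 × 237 = 758.4 L ≈ 758 L.

758 litres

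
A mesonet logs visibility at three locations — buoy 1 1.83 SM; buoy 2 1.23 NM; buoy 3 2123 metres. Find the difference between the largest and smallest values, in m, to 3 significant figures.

822 m

buoy 1: 1.83 SM = 2945.10 m.
buoy 2: 1.23 nmi = 2277.96 m.
Spread: 2945.10 − 2123.00 = 822 m.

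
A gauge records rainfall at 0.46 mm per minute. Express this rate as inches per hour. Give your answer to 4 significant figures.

0.46 mm/minute × 0.0393701 in/mm × 60 minute/hour = 1.087 in/hour.

1.087 in/hour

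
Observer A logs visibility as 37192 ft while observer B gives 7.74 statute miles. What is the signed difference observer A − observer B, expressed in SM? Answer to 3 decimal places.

observer A: 37192 ft = 7.04394 SM.
Difference: 7.04394 − 7.74000 = -0.696 SM.

-0.696 SM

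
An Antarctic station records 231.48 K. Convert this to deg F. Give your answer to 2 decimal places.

-43.01 °F

First to °C: -41.67 °C.
Then to °F: -43.01 °F.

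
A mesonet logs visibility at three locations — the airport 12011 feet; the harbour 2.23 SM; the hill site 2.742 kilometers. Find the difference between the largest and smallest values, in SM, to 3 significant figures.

0.571 SM

the airport: 12011 ft = 2.27481 SM.
the hill site: 2.742 km = 1.70380 SM.
Spread: 2.27481 − 1.70380 = 0.571 SM.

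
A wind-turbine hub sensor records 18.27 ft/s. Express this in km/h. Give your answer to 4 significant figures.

1 ft/s = 1.09728 km/h, so 18.27 × 1.09728 = 20.05 km/h.

20.05 km/h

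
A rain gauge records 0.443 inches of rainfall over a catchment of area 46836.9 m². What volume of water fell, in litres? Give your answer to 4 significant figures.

Depth: 0.443 in × 25.4 = 11.2522 mm.
1 mm over 1 m² is 1 L, so volume = 11.2522 × 46836.9 = 527018.17 L ≈ 527000 L.

527000 litres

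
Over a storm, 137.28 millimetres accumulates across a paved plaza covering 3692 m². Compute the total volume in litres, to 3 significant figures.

1 mm over 1 m² is 1 L, so volume = 137.28 × 3692 = 506837.76 L ≈ 507000 L.

507000 litres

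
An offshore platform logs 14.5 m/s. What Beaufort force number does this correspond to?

14.5 m/s lies in the Beaufort 7 band (near gale, 13.9–17.1 m/s).

Beaufort force 7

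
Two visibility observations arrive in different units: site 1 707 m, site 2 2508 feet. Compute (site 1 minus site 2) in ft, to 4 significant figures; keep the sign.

site 1: 707 m = 2319.554 ft.
Difference: 2319.554 − 2508.000 = -188.4 ft.

-188.4 ft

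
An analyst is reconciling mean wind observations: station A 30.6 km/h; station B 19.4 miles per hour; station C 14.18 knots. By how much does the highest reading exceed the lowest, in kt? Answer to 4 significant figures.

station A: 30.6 km/h = 16.52268 kt.
station B: 19.4 mph = 16.85814 kt.
Spread: 16.85814 − 14.18000 = 2.678 kt.

2.678 kt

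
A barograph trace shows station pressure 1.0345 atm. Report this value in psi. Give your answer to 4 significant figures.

1 atm = 14.6959 psi, so 1.0345 × 14.6959 = 15.20 psi.

15.20 psi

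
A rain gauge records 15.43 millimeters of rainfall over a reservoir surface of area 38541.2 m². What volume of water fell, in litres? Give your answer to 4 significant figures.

594700 litres

1 mm over 1 m² is 1 L, so volume = 15.43 × 38541.2 = 594690.72 L ≈ 594700 L.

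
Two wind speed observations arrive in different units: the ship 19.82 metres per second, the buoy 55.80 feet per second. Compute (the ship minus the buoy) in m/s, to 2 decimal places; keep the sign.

the buoy: 55.80 ft/s = 17.0078 m/s.
Difference: 19.8200 − 17.0078 = 2.81 m/s.

2.81 m/s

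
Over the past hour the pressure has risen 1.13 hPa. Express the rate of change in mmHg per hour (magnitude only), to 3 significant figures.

1.13 hPa / 1 h × 0.750062 mmHg/hPa = 0.848 mmHg/h.

0.848 mmHg per hour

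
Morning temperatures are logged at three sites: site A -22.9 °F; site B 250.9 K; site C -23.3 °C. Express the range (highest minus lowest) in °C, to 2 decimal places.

8.25 °C

site A: -22.9 °F = -30.500 °C.
site B: 250.9 K = -22.250 °C.
Spread: (-22.250) − (-30.500) = 8.250 °C.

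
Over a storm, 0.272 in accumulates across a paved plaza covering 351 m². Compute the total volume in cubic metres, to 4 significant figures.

Depth: 0.272 in × 25.4 = 6.9088 mm.
1 mm over 1 m² is 1 L, so volume = 6.9088 × 351 = 2424.9888 L = 2.425 m³.

2.425 cubic metres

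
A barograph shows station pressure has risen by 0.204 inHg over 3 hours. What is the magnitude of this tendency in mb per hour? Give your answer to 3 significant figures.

0.204 inHg / 3 h × 33.8639 mb/inHg = 2.30 mb/h.

2.30 mb per hour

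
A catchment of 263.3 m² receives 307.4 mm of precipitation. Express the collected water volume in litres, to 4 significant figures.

1 mm over 1 m² is 1 L, so volume = 307.4 × 263.3 = 80938.42 L ≈ 80940 L.

80940 litres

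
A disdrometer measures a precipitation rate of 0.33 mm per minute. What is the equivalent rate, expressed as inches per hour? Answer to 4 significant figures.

0.33 mm/minute × 0.0393701 in/mm × 60 minute/hour = 0.7795 in/hour.

0.7795 in/hour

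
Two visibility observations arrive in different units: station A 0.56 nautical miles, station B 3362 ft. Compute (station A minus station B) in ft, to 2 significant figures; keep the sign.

station A: 0.56 nmi = 3402.62 ft.
Difference: 3402.62 − 3362.00 = 41 ft.

41 ft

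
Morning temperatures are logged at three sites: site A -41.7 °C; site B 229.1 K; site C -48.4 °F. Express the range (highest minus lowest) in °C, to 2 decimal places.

2.97 °C

site B: 229.1 K = -44.050 °C.
site C: -48.4 °F = -44.667 °C.
Spread: (-41.700) − (-44.667) = 2.967 °C.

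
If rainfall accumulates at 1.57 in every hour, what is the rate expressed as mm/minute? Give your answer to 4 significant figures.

1.57 in/hour × 25.4 mm/in × 0.0166667 hour/minute = 0.6646 mm/minute.

0.6646 mm/minute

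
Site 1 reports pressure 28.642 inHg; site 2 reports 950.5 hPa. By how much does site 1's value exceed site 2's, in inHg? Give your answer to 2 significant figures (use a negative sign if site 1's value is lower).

0.57 inHg

site 2: 950.5 hPa = 28.0682 inHg.
Difference: 28.6420 − 28.0682 = 0.57 inHg.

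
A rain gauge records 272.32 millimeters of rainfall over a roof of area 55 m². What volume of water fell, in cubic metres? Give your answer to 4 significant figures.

1 mm over 1 m² is 1 L, so volume = 272.32 × 55 = 14977.6 L = 14.98 m³.

14.98 cubic metres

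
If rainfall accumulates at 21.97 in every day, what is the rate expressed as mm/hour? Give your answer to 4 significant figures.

23.25 mm/hour

21.97 in/day × 25.4 mm/in × 0.0416667 day/hour = 23.25 mm/hour.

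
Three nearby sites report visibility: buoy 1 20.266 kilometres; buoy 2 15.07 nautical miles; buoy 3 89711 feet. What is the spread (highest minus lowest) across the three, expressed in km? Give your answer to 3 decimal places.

buoy 2: 15.07 nmi = 27.90964 km.
buoy 3: 89711 ft = 27.34391 km.
Spread: 27.90964 − 20.26600 = 7.644 km.

7.644 km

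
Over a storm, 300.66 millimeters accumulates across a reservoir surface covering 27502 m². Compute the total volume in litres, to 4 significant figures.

8269000 litres

1 mm over 1 m² is 1 L, so volume = 300.66 × 27502 = 8268751.3 L ≈ 8269000 L.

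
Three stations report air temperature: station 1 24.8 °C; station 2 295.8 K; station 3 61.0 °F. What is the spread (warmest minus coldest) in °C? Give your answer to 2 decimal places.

8.69 °C

station 2: 295.8 K = 22.650 °C.
station 3: 61.0 °F = 16.111 °C.
Spread: 24.800 − 16.111 = 8.689 °C.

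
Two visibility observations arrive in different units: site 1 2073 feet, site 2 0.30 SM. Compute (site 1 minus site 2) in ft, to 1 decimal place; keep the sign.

489.0 ft

site 2: 0.30 SM = 1584.000 ft.
Difference: 2073.000 − 1584.000 = 489.0 ft.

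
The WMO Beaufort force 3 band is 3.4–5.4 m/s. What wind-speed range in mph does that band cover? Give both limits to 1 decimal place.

7.6 to 12.1 mph

3.4–5.4 m/s × 2.237 = 7.6–12.1 mph.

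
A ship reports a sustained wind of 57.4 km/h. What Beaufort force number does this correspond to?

57.4 km/h = 15.9 m/s, which is Beaufort 7 (near gale, 13.9–17.1 m/s).

Beaufort force 7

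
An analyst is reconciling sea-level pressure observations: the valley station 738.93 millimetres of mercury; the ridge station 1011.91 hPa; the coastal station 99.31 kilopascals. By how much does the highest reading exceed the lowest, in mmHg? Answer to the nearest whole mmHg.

the ridge station: 1011.91 hPa = 758.99 mmHg.
the coastal station: 99.31 kPa = 744.89 mmHg.
Spread: 758.99 − 738.93 = 20 mmHg.

20 mmHg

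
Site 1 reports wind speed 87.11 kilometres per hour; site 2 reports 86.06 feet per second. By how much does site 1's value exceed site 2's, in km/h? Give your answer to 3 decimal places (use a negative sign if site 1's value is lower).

-7.322 km/h

site 2: 86.06 ft/s = 94.43192 km/h.
Difference: 87.11000 − 94.43192 = -7.322 km/h.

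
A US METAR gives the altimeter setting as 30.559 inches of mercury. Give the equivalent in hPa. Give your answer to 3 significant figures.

1 inHg = 33.8639 hPa, so 30.559 × 33.8639 = 1030 hPa.

1030 hPa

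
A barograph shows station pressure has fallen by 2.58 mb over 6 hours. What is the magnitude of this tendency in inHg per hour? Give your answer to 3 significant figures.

2.58 mb / 6 h × 0.02953 inHg/mb = 0.0127 inHg/h.

0.0127 inHg per hour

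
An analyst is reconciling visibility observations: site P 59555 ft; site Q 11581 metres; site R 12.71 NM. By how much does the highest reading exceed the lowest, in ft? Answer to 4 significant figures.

site Q: 11581 m = 37995.41 ft.
site R: 12.71 nmi = 77227.43 ft.
Spread: 77227.43 − 37995.41 = 39230 ft.

39230 ft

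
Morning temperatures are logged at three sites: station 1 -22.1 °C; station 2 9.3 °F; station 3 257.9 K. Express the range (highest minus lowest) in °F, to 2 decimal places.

17.08 °F

station 2: 9.3 °F = -12.611 °C.
station 3: 257.9 K = -15.250 °C.
Spread: (-12.611) − (-22.100) = 9.489 °C = 17.08 °F.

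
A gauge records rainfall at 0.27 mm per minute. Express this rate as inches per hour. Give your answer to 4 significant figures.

0.6378 in/hour

0.27 mm/minute × 0.0393701 in/mm × 60 minute/hour = 0.6378 in/hour.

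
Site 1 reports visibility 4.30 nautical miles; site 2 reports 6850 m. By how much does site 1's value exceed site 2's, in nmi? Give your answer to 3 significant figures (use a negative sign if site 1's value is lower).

site 2: 6850 m = 3.69870 nmi.
Difference: 4.30000 − 3.69870 = 0.601 nmi.

0.601 nmi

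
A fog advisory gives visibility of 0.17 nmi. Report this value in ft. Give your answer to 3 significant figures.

1 nmi = 6076.12 ft, so 0.17 × 6076.12 = 1030 ft.

1030 ft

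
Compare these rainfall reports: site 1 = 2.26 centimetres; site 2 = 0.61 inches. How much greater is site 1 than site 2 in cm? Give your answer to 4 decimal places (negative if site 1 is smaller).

site 2: 0.61 in = 1.549400 cm.
Difference: 2.260000 − 1.549400 = 0.7106 cm.

0.7106 cm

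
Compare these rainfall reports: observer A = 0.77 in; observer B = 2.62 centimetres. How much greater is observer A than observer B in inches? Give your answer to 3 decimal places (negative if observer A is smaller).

-0.261 in

observer B: 2.62 cm = 1.031496 in.
Difference: 0.770000 − 1.031496 = -0.261 in.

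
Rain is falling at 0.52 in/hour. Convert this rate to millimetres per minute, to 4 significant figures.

0.2201 mm/minute

0.52 in/hour × 25.4 mm/in × 0.0166667 hour/minute = 0.2201 mm/minute.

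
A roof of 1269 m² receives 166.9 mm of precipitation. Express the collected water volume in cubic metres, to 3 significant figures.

1 mm over 1 m² is 1 L, so volume = 166.9 × 1269 = 211796.1 L = 212 m³.

212 cubic metres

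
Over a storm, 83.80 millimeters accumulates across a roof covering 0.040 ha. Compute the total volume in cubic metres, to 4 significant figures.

Area: 0.040 ha = 400 m².
1 mm over 1 m² is 1 L, so volume = 83.8 × 400 = 33520 L = 33.52 m³.

33.52 cubic metres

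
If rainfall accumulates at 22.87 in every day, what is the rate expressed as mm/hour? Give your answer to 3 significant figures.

22.87 in/day × 25.4 mm/in × 0.0416667 day/hour = 24.2 mm/hour.

24.2 mm/hour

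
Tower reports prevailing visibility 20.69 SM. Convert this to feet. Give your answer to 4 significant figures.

1 SM = 5280 ft, so 20.69 × 5280 = 109200 ft.

109200 ft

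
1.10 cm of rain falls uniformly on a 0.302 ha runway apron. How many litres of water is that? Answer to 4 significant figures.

Depth: 1.10 cm × 10 = 11 mm.
Area: 0.302 ha = 3020 m².
1 mm over 1 m² is 1 L, so volume = 11 × 3020 = 33220 L.

33220 litres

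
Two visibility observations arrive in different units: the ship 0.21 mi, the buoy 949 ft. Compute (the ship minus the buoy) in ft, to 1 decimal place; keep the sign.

the ship: 0.21 SM = 1108.800 ft.
Difference: 1108.800 − 949.000 = 159.8 ft.

159.8 ft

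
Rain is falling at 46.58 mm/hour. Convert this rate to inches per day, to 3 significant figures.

46.58 mm/hour × 0.0393701 in/mm × 24 hour/day = 44.0 in/day.

44.0 in/day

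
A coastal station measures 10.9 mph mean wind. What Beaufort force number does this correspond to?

Beaufort force 3

10.9 mph = 4.9 m/s, which is Beaufort 3 (gentle breeze, 3.4–5.4 m/s).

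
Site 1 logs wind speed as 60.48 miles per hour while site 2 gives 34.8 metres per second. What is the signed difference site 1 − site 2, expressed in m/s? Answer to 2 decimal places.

site 1: 60.48 mph = 27.0370 m/s.
Difference: 27.0370 − 34.8000 = -7.76 m/s.

-7.76 m/s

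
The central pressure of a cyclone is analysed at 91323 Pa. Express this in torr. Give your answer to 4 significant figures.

1 Pa = 0.00750062 mmHg, so 91323 × 0.00750062 = 685.0 mmHg.

685.0 mmHg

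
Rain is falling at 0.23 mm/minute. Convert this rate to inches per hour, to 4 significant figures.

0.23 mm/minute × 0.0393701 in/mm × 60 minute/hour = 0.5433 in/hour.

0.5433 in/hour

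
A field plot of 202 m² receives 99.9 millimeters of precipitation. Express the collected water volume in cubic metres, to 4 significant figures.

1 mm over 1 m² is 1 L, so volume = 99.9 × 202 = 20179.8 L = 20.18 m³.

20.18 cubic metres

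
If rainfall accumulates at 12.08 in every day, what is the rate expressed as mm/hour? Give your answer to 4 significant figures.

12.08 in/day × 25.4 mm/in × 0.0416667 day/hour = 12.78 mm/hour.

12.78 mm/hour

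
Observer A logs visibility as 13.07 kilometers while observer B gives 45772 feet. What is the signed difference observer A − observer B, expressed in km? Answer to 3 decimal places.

observer B: 45772 ft = 13.95131 km.
Difference: 13.07000 − 13.95131 = -0.881 km.

-0.881 km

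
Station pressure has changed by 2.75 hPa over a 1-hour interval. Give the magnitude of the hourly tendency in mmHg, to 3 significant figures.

2.06 mmHg per hour

2.75 hPa / 1 h × 0.750062 mmHg/hPa = 2.06 mmHg/h.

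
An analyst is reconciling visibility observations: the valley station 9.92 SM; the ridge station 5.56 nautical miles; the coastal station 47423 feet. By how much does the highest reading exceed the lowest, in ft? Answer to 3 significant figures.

the valley station: 9.92 SM = 52377.60 ft.
the ridge station: 5.56 nmi = 33783.20 ft.
Spread: 52377.60 − 33783.20 = 18600 ft.

18600 ft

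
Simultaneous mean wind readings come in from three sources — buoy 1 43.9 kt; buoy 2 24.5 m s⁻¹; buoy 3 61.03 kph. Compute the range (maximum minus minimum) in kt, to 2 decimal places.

14.67 kt

buoy 2: 24.5 m/s = 47.6242 kt.
buoy 3: 61.03 km/h = 32.9536 kt.
Spread: 47.6242 − 32.9536 = 14.67 kt.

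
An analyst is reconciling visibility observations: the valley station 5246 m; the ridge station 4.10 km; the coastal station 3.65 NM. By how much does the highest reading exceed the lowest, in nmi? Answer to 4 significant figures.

1.436 nmi

the valley station: 5246 m = 2.83261 nmi.
the ridge station: 4.10 km = 2.21382 nmi.
Spread: 3.65000 − 2.21382 = 1.436 nmi.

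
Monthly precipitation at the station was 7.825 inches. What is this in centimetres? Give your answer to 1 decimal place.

1 in = 2.54 cm, so 7.825 × 2.54 = 19.9 cm.

19.9 cm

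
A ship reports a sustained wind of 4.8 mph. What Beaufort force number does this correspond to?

Beaufort force 2

4.8 mph = 2.1 m/s, which is Beaufort 2 (light breeze, 1.6–3.3 m/s).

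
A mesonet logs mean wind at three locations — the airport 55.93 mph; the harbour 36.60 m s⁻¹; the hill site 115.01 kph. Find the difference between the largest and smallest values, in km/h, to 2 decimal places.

41.75 km/h

the airport: 55.93 mph = 90.0106 km/h.
the harbour: 36.60 m/s = 131.7600 km/h.
Spread: 131.7600 − 90.0106 = 41.75 km/h.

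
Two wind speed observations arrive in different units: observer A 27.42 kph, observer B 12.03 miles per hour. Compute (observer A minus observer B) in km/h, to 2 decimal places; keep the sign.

observer B: 12.03 mph = 19.3604 km/h.
Difference: 27.4200 − 19.3604 = 8.06 km/h.

8.06 km/h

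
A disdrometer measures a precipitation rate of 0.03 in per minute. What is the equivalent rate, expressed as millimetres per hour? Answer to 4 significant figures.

0.03 in/minute × 25.4 mm/in × 60 minute/hour = 45.72 mm/hour.

45.72 mm/hour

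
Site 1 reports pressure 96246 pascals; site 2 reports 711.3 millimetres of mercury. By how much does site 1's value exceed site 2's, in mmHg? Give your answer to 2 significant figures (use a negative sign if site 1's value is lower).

site 1: 96246 Pa = 721.90 mmHg.
Difference: 721.90 − 711.30 = 11 mmHg.

11 mmHg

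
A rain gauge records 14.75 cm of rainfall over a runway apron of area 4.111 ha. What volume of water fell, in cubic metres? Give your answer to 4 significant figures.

6064 cubic metres

Depth: 14.75 cm × 10 = 147.5 mm.
Area: 4.111 ha = 41110 m².
1 mm over 1 m² is 1 L, so volume = 147.5 × 41110 = 6063725 L = 6064 m³.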